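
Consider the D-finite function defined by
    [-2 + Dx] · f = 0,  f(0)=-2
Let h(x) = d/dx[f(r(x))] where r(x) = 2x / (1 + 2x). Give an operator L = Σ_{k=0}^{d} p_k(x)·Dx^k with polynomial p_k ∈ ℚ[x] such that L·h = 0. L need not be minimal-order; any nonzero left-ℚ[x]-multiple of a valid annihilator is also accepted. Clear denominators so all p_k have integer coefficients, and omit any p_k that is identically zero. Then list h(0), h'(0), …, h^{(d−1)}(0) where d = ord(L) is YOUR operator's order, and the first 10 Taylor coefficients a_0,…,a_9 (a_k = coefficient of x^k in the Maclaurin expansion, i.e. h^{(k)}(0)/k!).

L = -8·x + (-1 - 4·x - 4·x^2)·Dx  (order 1).
h: a_k = -8, 0, 32, -256/3, 128, -1024/15, -2560/9, 131072/105, -145408/45, 18415616/2835, …
ICs: h(0) = -8.

f: a_k = -2, -4, -4, -8/3, -4/3, -8/15, -8/45, -16/315, -4/315, -8/2835, …
f∘r: x↦r, Dx↦Dx/r' in L_f ⇒ L₀.
Differentiate: ansatz ord ≤ ord L₀ ⇒ L.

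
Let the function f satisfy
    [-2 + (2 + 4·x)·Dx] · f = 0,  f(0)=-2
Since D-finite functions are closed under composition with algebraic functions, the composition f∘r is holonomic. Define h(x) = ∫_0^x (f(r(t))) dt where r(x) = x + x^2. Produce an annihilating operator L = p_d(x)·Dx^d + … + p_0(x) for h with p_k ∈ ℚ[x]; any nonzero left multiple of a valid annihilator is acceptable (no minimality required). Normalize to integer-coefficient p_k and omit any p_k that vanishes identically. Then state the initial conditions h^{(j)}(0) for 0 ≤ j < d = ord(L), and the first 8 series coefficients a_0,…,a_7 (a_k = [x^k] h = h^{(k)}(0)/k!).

f: a_k = -2, -2, 1, -1, 5/4, -7/4, 21/8, -33/8, …
f∘r: x↦r, Dx↦Dx/r' in L_f ⇒ L₀.
h=∫h₀ ⇒ L = L₀·Dx.
L = (-1 - 2·x)·Dx + (1 + 2·x + 2·x^2)·Dx^2  (order 2).
h: a_k = 0, -2, -1, -1/3, 1/4, -3/20, 1/24, 3/56, …
ICs: h(0) = 0, h′(0) = -2.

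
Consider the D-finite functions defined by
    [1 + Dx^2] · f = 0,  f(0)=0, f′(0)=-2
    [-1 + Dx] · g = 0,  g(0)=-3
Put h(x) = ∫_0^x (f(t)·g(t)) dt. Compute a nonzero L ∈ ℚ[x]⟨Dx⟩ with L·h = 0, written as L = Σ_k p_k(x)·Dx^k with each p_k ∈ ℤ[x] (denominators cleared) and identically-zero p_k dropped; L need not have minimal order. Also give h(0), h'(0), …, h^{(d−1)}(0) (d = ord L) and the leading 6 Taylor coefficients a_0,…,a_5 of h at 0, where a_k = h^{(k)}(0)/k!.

L = 2·Dx - 2·Dx^2 + Dx^3  (order 3).
h: a_k = 0, 0, 3, 2, 1/2, 0, …
ICs: h(0) = 0, h′(0) = 0, h′′(0) = 6.

f: a_k = 0, -2, 0, 1/3, 0, -1/60, …
g: a_k = -3, -3, -3/2, -1/2, -1/8, -1/40, …
h₀=f·g: eliminate ⇒ L₀, order ≤ 2·1.
h=∫₀ˣh₀: take L = L₀·Dx.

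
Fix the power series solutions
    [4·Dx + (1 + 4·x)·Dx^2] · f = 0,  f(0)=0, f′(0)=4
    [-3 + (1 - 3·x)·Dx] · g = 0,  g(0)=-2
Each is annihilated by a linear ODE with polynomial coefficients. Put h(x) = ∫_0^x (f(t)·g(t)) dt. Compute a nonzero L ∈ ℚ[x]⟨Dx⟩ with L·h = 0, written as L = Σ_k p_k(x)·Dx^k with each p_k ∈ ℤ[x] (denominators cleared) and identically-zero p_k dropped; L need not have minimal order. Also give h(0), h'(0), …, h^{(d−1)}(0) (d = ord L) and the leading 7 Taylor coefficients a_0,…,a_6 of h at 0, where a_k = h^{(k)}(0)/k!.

L = 12·Dx + (2 + 36·x)·Dx^2 + (-1 - x + 12·x^2)·Dx^3  (order 3).
h: a_k = 0, 0, -4, -8/3, -50/3, -72/5, -1564/15, …
ICs: h(0) = 0, h′(0) = 0, h′′(0) = -8.

f: a_k = 0, 4, -8, 64/3, -64, 1024/5, -2048/3, …
g: a_k = -2, -6, -18, -54, -162, -486, -1458, …
Product ⇒ symmetric product L₀, ord ≤ 2.
h=∫₀ˣh₀: take L = L₀·Dx.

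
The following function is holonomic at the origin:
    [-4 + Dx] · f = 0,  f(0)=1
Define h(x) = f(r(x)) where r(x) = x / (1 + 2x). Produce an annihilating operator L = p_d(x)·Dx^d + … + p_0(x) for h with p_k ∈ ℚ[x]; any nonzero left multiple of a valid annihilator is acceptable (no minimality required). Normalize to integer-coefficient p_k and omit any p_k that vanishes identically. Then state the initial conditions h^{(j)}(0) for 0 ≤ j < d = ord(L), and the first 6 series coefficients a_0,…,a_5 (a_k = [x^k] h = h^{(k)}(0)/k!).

f: a_k = 1, 4, 8, 32/3, 32/3, 128/15, …
f∘r: x↦r, Dx↦Dx/r' in L_f ⇒ L₀.
L = -4 + (1 + 4·x + 4·x^2)·Dx  (order 1).
h: a_k = 1, 4, 0, -16/3, 32/3, -64/5, …
ICs: h(0) = 1.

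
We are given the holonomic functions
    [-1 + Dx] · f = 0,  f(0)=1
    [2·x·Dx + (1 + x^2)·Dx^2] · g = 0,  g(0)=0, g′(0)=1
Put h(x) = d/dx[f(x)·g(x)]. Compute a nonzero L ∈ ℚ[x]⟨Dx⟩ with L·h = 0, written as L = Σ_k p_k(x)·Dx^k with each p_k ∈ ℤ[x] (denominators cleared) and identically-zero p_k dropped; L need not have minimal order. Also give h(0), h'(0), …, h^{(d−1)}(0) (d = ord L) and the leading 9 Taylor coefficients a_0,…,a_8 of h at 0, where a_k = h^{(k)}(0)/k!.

f: a_k = 1, 1, 1/2, 1/6, 1/24, 1/120, 1/720, 1/5040, 1/40320, …
g: a_k = 0, 1, 0, -1/3, 0, 1/5, 0, -1/7, 0, …
h₀=f·g: eliminate ⇒ L₀, order ≤ 1·2.
Derive L from L₀ (diff closure).
L = (1 + 5·x - 3·x^2 + x^3) + (-6·x + 4·x^2 - 2·x^3)·Dx + (-1 + x - x^2 + x^3)·Dx^2  (order 2).
h: a_k = 1, 2, 1/2, -2/3, 3/8, 11/12, -31/80, -113/126, 1151/2688, …
ICs: h(0) = 1, h′(0) = 2.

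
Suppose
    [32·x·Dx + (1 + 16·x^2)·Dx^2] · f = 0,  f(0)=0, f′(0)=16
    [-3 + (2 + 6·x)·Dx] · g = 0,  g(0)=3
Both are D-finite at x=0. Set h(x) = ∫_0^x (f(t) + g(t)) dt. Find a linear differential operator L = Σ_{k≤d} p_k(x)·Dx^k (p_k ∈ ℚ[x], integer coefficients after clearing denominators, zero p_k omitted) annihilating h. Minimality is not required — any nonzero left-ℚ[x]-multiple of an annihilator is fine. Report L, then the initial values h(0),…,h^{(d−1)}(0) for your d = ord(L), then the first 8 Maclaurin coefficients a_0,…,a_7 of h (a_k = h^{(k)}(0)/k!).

f: a_k = 0, 16, 0, -256/3, 0, 4096/5, 0, -65536/7, …
g: a_k = 3, 9/2, -27/8, 81/16, -1215/128, 5103/256, -45927/1024, 216513/2048, …
h₀=f+g: left-lcm gives L₀, ord ≤ 3.
∫: right-multiply L₀ by Dx.
L = (-192 - 1440·x + 9216·x^2 + 13824·x^3)·Dx^2 + (-155 - 768·x + 4128·x^2 + 36864·x^3 + 48384·x^4)·Dx^3 + (-6 + 110·x + 576·x^2 + 2624·x^3 + 10752·x^4 + 13824·x^5)·Dx^4  (order 4).
h: a_k = 0, 3, 41/4, -9/8, -3853/192, -243/128, 1074091/7680, -6561/1024, …
ICs: h(0) = 0, h′(0) = 3, h′′(0) = 41/2, h′′′(0) = -27/4.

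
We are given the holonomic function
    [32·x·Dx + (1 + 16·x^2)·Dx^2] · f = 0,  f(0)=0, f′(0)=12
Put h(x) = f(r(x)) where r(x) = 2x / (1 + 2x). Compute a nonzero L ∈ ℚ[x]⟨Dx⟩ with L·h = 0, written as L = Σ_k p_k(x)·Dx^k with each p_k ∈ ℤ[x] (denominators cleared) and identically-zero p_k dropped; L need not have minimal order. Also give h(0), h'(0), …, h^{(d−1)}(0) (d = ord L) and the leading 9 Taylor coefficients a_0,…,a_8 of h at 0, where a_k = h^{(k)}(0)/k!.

f: a_k = 0, 12, 0, -64, 0, 3072/5, 0, -49152/7, 0, …
h₀=f(r): pull back L_f along r ⇒ L₀.
L = (4 + 136·x)·Dx + (1 + 4·x + 68·x^2)·Dx^2  (order 2).
h: a_k = 0, 24, -48, -416, 2880, 38784/5, -156416, 1116672/7, 7418880, …
ICs: h(0) = 0, h′(0) = 24.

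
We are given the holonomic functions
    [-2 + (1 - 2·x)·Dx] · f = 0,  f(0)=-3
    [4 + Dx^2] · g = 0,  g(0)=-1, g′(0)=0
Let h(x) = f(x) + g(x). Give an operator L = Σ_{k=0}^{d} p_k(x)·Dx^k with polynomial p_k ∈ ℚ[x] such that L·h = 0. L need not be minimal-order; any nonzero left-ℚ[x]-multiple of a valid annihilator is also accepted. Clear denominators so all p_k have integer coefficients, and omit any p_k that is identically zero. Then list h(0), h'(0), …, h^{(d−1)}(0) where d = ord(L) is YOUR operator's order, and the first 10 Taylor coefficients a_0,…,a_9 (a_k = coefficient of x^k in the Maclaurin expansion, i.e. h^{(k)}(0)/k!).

L = (56 - 32·x + 32·x^2) + (-12 + 40·x - 48·x^2 + 32·x^3)·Dx + (14 - 8·x + 8·x^2)·Dx^2 + (-3 + 10·x - 12·x^2 + 8·x^3)·Dx^3  (order 3).
h: a_k = -4, -6, -10, -24, -146/3, -96, -8636/45, -384, -241922/315, -1536, …
ICs: h(0) = -4, h′(0) = -6, h′′(0) = -20.

f: a_k = -3, -6, -12, -24, -48, -96, -192, -384, -768, -1536, …
g: a_k = -1, 0, 2, 0, -2/3, 0, 4/45, 0, -2/315, 0, …
h₀=f+g: left-lcm gives L₀, ord ≤ 3.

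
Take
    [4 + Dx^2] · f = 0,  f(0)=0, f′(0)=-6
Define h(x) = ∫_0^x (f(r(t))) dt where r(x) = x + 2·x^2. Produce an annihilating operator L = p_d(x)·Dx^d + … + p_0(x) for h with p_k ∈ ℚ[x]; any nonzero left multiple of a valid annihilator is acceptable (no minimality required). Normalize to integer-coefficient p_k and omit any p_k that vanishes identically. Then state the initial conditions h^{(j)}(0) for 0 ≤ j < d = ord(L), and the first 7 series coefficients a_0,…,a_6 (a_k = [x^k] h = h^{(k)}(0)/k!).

L = (4 + 48·x + 192·x^2 + 256·x^3)·Dx - 4·Dx^2 + (1 + 4·x)·Dx^3  (order 3).
h: a_k = 0, 0, -3, -4, 1, 24/5, 118/15, …
ICs: h(0) = 0, h′(0) = 0, h′′(0) = -6.

f: a_k = 0, -6, 0, 4, 0, -4/5, 0, …
Substitute x→r, Dx→(1/r')Dx; clear ⇒ L₀.
∫: right-multiply L₀ by Dx.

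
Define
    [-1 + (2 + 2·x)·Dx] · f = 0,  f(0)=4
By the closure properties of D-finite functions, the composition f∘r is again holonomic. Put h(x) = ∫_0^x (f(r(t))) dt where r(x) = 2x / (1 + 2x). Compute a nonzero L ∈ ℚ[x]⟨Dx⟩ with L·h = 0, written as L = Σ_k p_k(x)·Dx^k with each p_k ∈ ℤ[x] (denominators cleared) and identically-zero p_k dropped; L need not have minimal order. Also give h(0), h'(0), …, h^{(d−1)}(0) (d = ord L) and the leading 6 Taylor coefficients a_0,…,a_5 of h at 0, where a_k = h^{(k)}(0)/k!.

f: a_k = 4, 2, -1/2, 1/4, -5/32, 7/64, …
f∘r: x↦r, Dx↦Dx/r' in L_f ⇒ L₀.
∫: right-multiply L₀ by Dx.
L = -Dx + (1 + 6·x + 8·x^2)·Dx^2  (order 2).
h: a_k = 0, 4, 2, -10/3, 13/2, -141/10, …
ICs: h(0) = 0, h′(0) = 4.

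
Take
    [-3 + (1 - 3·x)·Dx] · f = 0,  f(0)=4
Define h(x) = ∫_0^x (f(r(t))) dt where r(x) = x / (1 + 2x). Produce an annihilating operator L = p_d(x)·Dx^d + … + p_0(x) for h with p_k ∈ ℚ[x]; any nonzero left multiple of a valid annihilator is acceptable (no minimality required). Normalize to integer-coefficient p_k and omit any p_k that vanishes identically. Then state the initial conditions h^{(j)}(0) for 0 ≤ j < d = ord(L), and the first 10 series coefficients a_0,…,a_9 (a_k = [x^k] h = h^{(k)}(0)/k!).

L = 3·Dx + (-1 - x + 2·x^2)·Dx^2  (order 2).
h: a_k = 0, 4, 6, 4, 3, 12/5, 2, 12/7, 3/2, 4/3, …
ICs: h(0) = 0, h′(0) = 4.

f: a_k = 4, 12, 36, 108, 324, 972, 2916, 8748, 26244, 78732, …
Substitute x→r, Dx→(1/r')Dx; clear ⇒ L₀.
h=∫h₀ ⇒ L = L₀·Dx.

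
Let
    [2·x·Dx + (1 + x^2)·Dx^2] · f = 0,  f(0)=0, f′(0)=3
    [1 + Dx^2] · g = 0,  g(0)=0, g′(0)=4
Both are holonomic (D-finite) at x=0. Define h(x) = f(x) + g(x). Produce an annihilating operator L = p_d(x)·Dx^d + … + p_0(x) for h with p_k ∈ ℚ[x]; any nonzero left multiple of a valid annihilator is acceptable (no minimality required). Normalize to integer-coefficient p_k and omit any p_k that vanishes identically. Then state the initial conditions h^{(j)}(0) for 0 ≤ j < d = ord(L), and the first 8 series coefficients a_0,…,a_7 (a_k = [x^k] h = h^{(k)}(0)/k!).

f: a_k = 0, 3, 0, -1, 0, 3/5, 0, -3/7, …
g: a_k = 0, 4, 0, -2/3, 0, 1/30, 0, -1/1260, …
f+g: L₀ = lclm(L_f,L_g), ord ≤ 2+2.
L = (-22·x + 28·x^3 + 2·x^5)·Dx + (-1 + 7·x^2 + 9·x^4 + x^6)·Dx^2 + (-22·x + 28·x^3 + 2·x^5)·Dx^3 + (-1 + 7·x^2 + 9·x^4 + x^6)·Dx^4  (order 4).
h: a_k = 0, 7, 0, -5/3, 0, 19/30, 0, -541/1260, …
ICs: h(0) = 0, h′(0) = 7, h′′(0) = 0, h′′′(0) = -10.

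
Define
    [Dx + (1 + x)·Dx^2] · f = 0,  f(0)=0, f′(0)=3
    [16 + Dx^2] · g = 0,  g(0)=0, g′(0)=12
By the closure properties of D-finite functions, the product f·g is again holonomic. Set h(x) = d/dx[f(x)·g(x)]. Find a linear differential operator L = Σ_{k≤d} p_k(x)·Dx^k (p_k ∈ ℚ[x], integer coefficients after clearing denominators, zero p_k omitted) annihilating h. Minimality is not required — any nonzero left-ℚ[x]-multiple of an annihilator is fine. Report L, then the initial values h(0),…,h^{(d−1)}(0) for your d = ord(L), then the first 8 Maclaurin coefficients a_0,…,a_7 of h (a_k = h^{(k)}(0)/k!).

L = (96160 + 647168·x + 1757184·x^2 + 2482176·x^3 + 1931264·x^4 + 786432·x^5 + 131072·x^6) + (13728 + 74144·x + 156160·x^2 + 161280·x^3 + 81920·x^4 + 16384·x^5)·Dx + (13546 + 87008·x + 228848·x^2 + 316416·x^3 + 242944·x^4 + 98304·x^5 + 16384·x^6)·Dx^2 + (858 + 4634·x + 9760·x^2 + 10080·x^3 + 5120·x^4 + 1024·x^5)·Dx^3 + (471 + 2910·x + 7439·x^2 + 10080·x^3 + 7640·x^4 + 3072·x^5 + 512·x^6)·Dx^4  (order 4).
h: a_k = 0, 72, -54, -336, 195, 312, -714/5, -992/7, …
ICs: h(0) = 0, h′(0) = 72, h′′(0) = -108, h′′′(0) = -2016.

f: a_k = 0, 3, -3/2, 1, -3/4, 3/5, -1/2, 3/7, …
g: a_k = 0, 12, 0, -32, 0, 128/5, 0, -1024/105, …
L₀ := L_f ⊗_s L_g (sym. prod.), ord ≤ 4.
h=h₀': d/dx-closure on L₀ ⇒ L.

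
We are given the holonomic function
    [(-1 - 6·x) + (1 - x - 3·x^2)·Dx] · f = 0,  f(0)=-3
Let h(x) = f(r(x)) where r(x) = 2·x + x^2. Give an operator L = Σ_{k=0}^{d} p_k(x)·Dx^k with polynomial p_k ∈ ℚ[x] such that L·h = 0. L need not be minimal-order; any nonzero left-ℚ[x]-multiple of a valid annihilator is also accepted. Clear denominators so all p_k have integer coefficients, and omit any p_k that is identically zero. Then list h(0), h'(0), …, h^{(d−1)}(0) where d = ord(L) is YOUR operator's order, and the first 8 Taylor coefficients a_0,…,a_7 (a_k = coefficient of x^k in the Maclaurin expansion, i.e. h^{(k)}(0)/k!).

f: a_k = -3, -3, -12, -21, -57, -120, -291, -651, …
h₀=f(r): pull back L_f along r ⇒ L₀.
L = (2 + 26·x + 36·x^2 + 12·x^3) + (-1 + 2·x + 13·x^2 + 12·x^3 + 3·x^4)·Dx  (order 1).
h: a_k = -3, -6, -51, -216, -1176, -5790, -29613, -149256, …
ICs: h(0) = -3.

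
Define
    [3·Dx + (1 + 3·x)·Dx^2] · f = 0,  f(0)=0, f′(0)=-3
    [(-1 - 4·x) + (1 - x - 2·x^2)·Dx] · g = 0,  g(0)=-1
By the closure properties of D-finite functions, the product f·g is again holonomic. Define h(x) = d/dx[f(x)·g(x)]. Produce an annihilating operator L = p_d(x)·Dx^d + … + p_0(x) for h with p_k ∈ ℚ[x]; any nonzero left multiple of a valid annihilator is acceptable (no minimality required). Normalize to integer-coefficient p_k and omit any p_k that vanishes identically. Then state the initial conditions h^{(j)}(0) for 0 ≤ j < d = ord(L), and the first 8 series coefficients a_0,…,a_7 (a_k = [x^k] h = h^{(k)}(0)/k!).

f: a_k = 0, -3, 9/2, -9, 81/4, -243/5, 243/2, -2187/7, …
g: a_k = -1, -1, -3, -5, -11, -21, -43, -85, …
f·g: L₀ = L_f ⊗_s L_g, ord ≤ 2·1.
h₀' ⇒ L via d/dx closure of L₀.
L = (192 + 756·x + 1296·x^2) + (3 + 165·x + 864·x^2 + 1008·x^3)·Dx + (-7 - 38·x - 13·x^2 + 162·x^3 + 144·x^4)·Dx^2  (order 2).
h: a_k = 3, -3, 81/2, -39, 1317/4, -4509/10, 51657/20, -33681/7, …
ICs: h(0) = 3, h′(0) = -3.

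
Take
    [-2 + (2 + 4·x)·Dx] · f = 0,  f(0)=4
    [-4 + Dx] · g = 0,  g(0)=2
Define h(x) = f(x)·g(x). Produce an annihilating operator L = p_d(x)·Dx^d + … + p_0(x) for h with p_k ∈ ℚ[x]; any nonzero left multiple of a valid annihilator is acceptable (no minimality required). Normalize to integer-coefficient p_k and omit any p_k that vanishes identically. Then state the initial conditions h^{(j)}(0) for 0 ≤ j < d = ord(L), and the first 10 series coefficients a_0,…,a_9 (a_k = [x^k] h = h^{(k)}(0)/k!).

f: a_k = 4, 4, -2, 2, -5/2, 7/2, -21/4, 33/4, -429/32, 715/32, …
g: a_k = 2, 8, 16, 64/3, 64/3, 256/15, 512/45, 2048/315, 1024/315, 4096/2835, …
Product ⇒ symmetric product L₀, ord ≤ 1.
L = (-5 - 8·x) + (1 + 2·x)·Dx  (order 1).
h: a_k = 8, 40, 92, 412/3, 449/3, 1949/15, 1643/18, 36047/630, 135617/5040, 815221/45360, …
ICs: h(0) = 8.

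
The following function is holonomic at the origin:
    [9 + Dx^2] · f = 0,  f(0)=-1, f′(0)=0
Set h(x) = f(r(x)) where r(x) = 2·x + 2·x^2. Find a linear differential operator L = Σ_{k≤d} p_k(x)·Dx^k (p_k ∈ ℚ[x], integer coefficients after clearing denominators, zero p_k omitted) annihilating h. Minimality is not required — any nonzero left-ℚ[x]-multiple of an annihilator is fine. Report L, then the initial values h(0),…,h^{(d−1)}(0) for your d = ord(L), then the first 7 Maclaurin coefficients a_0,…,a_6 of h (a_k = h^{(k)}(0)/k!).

f: a_k = -1, 0, 9/2, 0, -27/8, 0, 81/80, …
h₀=f(r): pull back L_f along r ⇒ L₀.
L = (36 + 216·x + 432·x^2 + 288·x^3) - 2·Dx + (1 + 2·x)·Dx^2  (order 2).
h: a_k = -1, 0, 18, 36, -36, -216, -1296/5, …
ICs: h(0) = -1, h′(0) = 0.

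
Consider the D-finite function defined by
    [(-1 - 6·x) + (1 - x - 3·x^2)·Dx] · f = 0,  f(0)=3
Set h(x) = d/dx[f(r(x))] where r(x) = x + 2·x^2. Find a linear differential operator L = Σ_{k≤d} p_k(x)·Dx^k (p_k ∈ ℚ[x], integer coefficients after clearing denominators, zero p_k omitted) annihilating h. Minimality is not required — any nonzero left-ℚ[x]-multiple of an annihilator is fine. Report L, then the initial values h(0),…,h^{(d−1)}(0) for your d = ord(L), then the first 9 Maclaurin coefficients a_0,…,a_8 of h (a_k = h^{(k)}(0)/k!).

f: a_k = 3, 3, 12, 21, 57, 120, 291, 651, 1524, …
f∘r: x↦r, Dx↦Dx/r' in L_f ⇒ L₀.
h=h₀': d/dx-closure on L₀ ⇒ L.
L = (12 + 102·x + 366·x^2 + 1008·x^3 + 2808·x^4 + 4320·x^5 + 2880·x^6) + (-1 - 9·x - 21·x^2 + 50·x^3 + 360·x^4 + 792·x^5 + 1008·x^6 + 576·x^7)·Dx  (order 1).
h: a_k = 3, 36, 207, 924, 4140, 18162, 75369, 308880, 1248345, …
ICs: h(0) = 3.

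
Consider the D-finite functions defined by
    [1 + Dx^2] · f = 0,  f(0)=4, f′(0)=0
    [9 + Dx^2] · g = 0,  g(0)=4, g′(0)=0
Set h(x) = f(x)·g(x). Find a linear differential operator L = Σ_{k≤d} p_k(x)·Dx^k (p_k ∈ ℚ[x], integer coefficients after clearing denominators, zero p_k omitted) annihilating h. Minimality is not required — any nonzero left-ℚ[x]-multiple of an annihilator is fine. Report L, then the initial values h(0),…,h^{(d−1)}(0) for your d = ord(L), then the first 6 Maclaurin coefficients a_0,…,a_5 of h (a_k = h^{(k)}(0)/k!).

f: a_k = 4, 0, -2, 0, 1/6, 0, …
g: a_k = 4, 0, -18, 0, 27/2, 0, …
f·g: L₀ = L_f ⊗_s L_g, ord ≤ 2·2.
L = 64 + 20·Dx^2 + Dx^4  (order 4).
h: a_k = 16, 0, -80, 0, 272/3, 0, …
ICs: h(0) = 16, h′(0) = 0, h′′(0) = -160, h′′′(0) = 0.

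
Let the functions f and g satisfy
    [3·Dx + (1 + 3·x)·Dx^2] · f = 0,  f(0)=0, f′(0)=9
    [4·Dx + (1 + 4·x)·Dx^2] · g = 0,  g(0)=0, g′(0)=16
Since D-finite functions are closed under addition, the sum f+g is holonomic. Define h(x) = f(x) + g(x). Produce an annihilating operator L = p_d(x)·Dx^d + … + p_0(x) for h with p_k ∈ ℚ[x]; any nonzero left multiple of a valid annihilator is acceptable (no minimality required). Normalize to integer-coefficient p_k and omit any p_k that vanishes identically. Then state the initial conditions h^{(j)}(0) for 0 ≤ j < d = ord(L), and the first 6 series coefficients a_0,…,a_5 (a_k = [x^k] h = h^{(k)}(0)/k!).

L = 24·Dx + (14 + 48·x)·Dx^2 + (1 + 7·x + 12·x^2)·Dx^3  (order 3).
h: a_k = 0, 25, -91/2, 337/3, -1267/4, 965, …
ICs: h(0) = 0, h′(0) = 25, h′′(0) = -91.

f: a_k = 0, 9, -27/2, 27, -243/4, 729/5, …
g: a_k = 0, 16, -32, 256/3, -256, 4096/5, …
h₀=f+g: left-lcm gives L₀, ord ≤ 4.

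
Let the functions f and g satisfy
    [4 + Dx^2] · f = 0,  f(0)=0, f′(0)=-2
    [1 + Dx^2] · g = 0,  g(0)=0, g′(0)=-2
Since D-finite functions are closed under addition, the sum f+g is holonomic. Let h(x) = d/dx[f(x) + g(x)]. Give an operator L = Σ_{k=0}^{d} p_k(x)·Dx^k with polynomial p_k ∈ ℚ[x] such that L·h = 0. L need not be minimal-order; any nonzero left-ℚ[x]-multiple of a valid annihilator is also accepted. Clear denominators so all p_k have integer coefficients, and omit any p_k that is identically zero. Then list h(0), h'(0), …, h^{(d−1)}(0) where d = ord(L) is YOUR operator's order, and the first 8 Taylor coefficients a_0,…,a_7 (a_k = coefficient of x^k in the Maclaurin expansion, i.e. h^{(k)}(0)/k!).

f: a_k = 0, -2, 0, 4/3, 0, -4/15, 0, 8/315, …
g: a_k = 0, -2, 0, 1/3, 0, -1/60, 0, 1/2520, …
Sum ⇒ L₀ = lclm(L_f,L_g) in ℚ(x)⟨Dx⟩.
Differentiate: ansatz ord ≤ ord L₀ ⇒ L.
L = 4 + 5·Dx^2 + Dx^4  (order 4).
h: a_k = -4, 0, 5, 0, -17/12, 0, 13/72, 0, …
ICs: h(0) = -4, h′(0) = 0, h′′(0) = 10, h′′′(0) = 0.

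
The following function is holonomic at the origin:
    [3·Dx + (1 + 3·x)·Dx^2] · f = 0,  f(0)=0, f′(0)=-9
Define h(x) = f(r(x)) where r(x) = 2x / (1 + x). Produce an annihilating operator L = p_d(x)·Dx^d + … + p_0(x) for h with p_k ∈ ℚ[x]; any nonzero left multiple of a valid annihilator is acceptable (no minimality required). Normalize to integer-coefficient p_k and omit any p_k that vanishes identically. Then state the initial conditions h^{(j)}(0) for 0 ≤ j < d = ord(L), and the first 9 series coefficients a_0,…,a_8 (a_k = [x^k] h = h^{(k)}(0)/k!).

L = (8 + 14·x)·Dx + (1 + 8·x + 7·x^2)·Dx^2  (order 2).
h: a_k = 0, -18, 72, -342, 1800, -50418/5, 58824, -2470626/7, 2161800, …
ICs: h(0) = 0, h′(0) = -18.

f: a_k = 0, -9, 27/2, -27, 243/4, -729/5, 729/2, -6561/7, 19683/8, …
Change of var in L_f (x↦r) gives L₀.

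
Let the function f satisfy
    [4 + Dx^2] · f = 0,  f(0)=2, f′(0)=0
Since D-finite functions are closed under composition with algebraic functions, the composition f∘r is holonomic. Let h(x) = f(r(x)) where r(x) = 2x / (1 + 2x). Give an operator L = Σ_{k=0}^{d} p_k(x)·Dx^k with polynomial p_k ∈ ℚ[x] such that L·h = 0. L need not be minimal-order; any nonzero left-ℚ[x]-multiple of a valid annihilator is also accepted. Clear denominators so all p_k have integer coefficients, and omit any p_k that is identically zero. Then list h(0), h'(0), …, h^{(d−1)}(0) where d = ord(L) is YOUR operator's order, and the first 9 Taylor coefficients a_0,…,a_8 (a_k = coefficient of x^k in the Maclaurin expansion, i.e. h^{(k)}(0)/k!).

L = 16 + (4 + 24·x + 48·x^2 + 32·x^3)·Dx + (1 + 8·x + 24·x^2 + 32·x^3 + 16·x^4)·Dx^2  (order 2).
h: a_k = 2, 0, -16, 64, -512/3, 1024/3, -19712/45, -1024/5, 1205248/315, …
ICs: h(0) = 2, h′(0) = 0.

f: a_k = 2, 0, -4, 0, 4/3, 0, -8/45, 0, 4/315, …
Substitute x→r, Dx→(1/r')Dx; clear ⇒ L₀.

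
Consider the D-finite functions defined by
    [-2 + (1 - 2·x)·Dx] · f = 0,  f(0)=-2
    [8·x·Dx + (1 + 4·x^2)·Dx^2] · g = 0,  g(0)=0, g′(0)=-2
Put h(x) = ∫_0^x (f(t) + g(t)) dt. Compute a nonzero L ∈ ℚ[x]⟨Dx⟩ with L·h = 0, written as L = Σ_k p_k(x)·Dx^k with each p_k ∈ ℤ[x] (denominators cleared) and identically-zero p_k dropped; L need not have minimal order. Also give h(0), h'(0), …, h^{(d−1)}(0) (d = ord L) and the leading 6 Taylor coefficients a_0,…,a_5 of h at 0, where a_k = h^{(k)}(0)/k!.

L = (-8 + 64·x + 96·x^2)·Dx^2 + (8 - 8·x + 32·x^2 + 96·x^3)·Dx^3 + (-1 + 16·x^4)·Dx^4  (order 4).
h: a_k = 0, -2, -3, -8/3, -10/3, -32/5, …
ICs: h(0) = 0, h′(0) = -2, h′′(0) = -6, h′′′(0) = -16.

f: a_k = -2, -4, -8, -16, -32, -64, …
g: a_k = 0, -2, 0, 8/3, 0, -32/5, …
Weyl lclm of L_f,L_g ⇒ L₀ (ord ≤ 3).
h=∫₀ˣh₀: take L = L₀·Dx.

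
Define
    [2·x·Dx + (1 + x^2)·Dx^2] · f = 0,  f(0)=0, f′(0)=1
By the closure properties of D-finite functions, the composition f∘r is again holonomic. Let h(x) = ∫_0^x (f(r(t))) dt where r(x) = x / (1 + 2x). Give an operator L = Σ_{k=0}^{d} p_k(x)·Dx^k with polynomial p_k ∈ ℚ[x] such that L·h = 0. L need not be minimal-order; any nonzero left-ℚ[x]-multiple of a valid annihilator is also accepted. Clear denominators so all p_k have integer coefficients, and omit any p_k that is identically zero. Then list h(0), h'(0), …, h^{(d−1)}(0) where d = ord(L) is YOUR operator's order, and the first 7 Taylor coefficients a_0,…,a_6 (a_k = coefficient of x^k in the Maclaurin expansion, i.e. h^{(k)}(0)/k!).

f: a_k = 0, 1, 0, -1/3, 0, 1/5, 0, …
h₀=f(r): pull back L_f along r ⇒ L₀.
Integrate: L := L₀·Dx.
L = (4 + 10·x)·Dx^2 + (1 + 4·x + 5·x^2)·Dx^3  (order 3).
h: a_k = 0, 0, 1/2, -2/3, 11/12, -6/5, 41/30, …
ICs: h(0) = 0, h′(0) = 0, h′′(0) = 1.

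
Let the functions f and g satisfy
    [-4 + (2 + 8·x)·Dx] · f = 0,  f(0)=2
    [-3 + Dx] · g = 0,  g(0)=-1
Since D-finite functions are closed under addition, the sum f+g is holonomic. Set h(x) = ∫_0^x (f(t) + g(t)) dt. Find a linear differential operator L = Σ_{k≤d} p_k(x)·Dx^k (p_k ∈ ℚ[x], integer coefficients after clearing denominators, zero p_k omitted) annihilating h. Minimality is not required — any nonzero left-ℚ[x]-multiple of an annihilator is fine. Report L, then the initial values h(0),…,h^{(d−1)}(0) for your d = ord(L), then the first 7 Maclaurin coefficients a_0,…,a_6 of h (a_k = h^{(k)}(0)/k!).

f: a_k = 2, 4, -4, 8, -20, 56, -168, …
g: a_k = -1, -3, -9/2, -9/2, -27/8, -81/40, -81/80, …
Sum ⇒ L₀ = lclm(L_f,L_g) in ℚ(x)⟨Dx⟩.
Integrate: L := L₀·Dx.
L = (30 + 72·x)·Dx + (-13 - 72·x - 144·x^2)·Dx^2 + (1 + 16·x + 48·x^2)·Dx^3  (order 3).
h: a_k = 0, 1, 1/2, -17/6, 7/8, -187/40, 2159/240, …
ICs: h(0) = 0, h′(0) = 1, h′′(0) = 1.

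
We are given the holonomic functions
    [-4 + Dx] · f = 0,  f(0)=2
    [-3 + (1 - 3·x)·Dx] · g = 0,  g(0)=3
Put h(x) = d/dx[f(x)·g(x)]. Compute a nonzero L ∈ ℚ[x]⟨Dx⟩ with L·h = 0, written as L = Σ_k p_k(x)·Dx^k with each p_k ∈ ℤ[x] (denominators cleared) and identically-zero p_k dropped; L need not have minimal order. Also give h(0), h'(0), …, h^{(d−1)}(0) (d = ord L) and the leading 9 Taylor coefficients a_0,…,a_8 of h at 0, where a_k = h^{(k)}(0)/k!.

L = (58 - 168·x + 144·x^2) + (-7 + 33·x - 36·x^2)·Dx  (order 1).
h: a_k = 42, 348, 1758, 7288, 27586, 497572/5, 5226554/15, 17920784/15, 423382618/105, …
ICs: h(0) = 42.

f: a_k = 2, 8, 16, 64/3, 64/3, 256/15, 512/45, 2048/315, 1024/315, …
g: a_k = 3, 9, 27, 81, 243, 729, 2187, 6561, 19683, …
f·g: L₀ = L_f ⊗_s L_g, ord ≤ 1·1.
Derive L from L₀ (diff closure).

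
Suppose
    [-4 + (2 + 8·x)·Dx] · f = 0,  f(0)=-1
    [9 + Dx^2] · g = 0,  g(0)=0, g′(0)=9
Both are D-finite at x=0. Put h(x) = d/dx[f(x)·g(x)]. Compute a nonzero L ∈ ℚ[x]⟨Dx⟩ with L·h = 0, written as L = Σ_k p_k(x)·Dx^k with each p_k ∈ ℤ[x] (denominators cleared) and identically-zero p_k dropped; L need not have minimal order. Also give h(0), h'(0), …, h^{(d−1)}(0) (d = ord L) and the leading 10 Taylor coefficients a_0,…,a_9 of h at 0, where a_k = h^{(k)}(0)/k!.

f: a_k = -1, -2, 2, -4, 10, -28, 84, -264, 858, -2860, …
g: a_k = 0, 9, 0, -27/2, 0, 243/40, 0, -729/560, 0, 729/4480, …
f·g: L₀ = L_f ⊗_s L_g, ord ≤ 1·2.
Differentiate: ansatz ord ≤ ord L₀ ⇒ L.
L = (131 + 1392·x + 4512·x^2 + 6912·x^3 + 6912·x^4) + (4 - 80·x - 576·x^2 - 768·x^3)·Dx + (7 + 80·x + 352·x^2 + 768·x^3 + 768·x^4)·Dx^2  (order 2).
h: a_k = -9, -36, 189/2, -36, 2277/8, -12609/10, 355293/80, -113103/7, 267966063/4480, -50044329/224, …
ICs: h(0) = -9, h′(0) = -36.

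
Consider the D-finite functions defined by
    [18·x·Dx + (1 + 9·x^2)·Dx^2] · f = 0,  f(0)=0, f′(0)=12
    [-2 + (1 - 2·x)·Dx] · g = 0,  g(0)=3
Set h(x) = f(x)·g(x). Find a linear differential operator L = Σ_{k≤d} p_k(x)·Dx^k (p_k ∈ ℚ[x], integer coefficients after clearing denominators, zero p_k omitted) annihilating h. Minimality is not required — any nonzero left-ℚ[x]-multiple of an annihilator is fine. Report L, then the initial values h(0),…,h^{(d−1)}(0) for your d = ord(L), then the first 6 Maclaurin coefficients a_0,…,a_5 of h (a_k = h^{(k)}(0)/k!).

f: a_k = 0, 12, 0, -36, 0, 972/5, …
g: a_k = 3, 6, 12, 24, 48, 96, …
Product ⇒ symmetric product L₀, ord ≤ 2.
L = 36·x + (4 - 18·x + 72·x^2)·Dx + (-1 + 2·x - 9·x^2 + 18·x^3)·Dx^2  (order 2).
h: a_k = 0, 36, 72, 36, 72, 3636/5, …
ICs: h(0) = 0, h′(0) = 36.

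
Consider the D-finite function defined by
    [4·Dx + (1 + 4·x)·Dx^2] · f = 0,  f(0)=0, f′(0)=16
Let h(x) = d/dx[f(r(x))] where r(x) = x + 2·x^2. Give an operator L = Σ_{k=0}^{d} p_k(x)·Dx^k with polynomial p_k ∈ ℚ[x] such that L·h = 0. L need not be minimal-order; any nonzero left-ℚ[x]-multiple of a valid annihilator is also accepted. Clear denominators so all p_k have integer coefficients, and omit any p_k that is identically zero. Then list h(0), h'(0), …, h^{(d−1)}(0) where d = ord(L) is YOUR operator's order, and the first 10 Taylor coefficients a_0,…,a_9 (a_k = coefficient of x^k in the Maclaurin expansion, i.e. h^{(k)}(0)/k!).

L = (16·x + 32·x^2) + (1 + 8·x + 24·x^2 + 32·x^3)·Dx  (order 1).
h: a_k = 16, 0, -128, 512, -1024, 0, 8192, -32768, 65536, 0, …
ICs: h(0) = 16.

f: a_k = 0, 16, -32, 256/3, -256, 4096/5, -8192/3, 65536/7, -32768, 1048576/9, …
h₀=f(r): pull back L_f along r ⇒ L₀.
Derive L from L₀ (diff closure).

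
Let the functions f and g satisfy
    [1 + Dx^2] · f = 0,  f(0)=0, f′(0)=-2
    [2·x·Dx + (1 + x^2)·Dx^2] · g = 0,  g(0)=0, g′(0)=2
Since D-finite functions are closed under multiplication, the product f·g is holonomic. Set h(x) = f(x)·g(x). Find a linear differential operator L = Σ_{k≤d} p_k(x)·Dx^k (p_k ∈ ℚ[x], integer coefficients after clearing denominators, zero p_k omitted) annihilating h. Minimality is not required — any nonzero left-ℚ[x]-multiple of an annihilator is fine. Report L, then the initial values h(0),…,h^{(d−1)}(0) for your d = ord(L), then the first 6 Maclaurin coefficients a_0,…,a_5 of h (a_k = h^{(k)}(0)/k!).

f: a_k = 0, -2, 0, 1/3, 0, -1/60, …
g: a_k = 0, 2, 0, -2/3, 0, 2/5, …
Product ⇒ symmetric product L₀, ord ≤ 4.
L = (10 + 26·x^2 + 11·x^4 + 4·x^6 + x^8) + (12·x + 20·x^3 + 12·x^5 + 4·x^7)·Dx + (12 + 32·x^2 + 18·x^4 + 8·x^6 + 2·x^8)·Dx^2 + (12·x + 20·x^3 + 12·x^5 + 4·x^7)·Dx^3 + (2 + 6·x^2 + 7·x^4 + 4·x^6 + x^8)·Dx^4  (order 4).
h: a_k = 0, 0, -4, 0, 2, 0, …
ICs: h(0) = 0, h′(0) = 0, h′′(0) = -8, h′′′(0) = 0.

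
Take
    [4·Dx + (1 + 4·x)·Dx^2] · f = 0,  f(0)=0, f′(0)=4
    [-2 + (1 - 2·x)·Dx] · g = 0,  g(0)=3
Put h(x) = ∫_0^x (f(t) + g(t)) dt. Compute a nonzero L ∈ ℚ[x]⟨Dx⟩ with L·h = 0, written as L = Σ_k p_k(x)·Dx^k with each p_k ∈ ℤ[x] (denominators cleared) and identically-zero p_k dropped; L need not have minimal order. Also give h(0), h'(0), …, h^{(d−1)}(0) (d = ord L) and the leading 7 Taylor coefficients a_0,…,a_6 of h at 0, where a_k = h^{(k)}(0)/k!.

f: a_k = 0, 4, -8, 64/3, -64, 1024/5, -2048/3, …
g: a_k = 3, 6, 12, 24, 48, 96, 192, …
Weyl lclm of L_f,L_g ⇒ L₀ (ord ≤ 3).
∫: right-multiply L₀ by Dx.
L = (-28 - 16·x)·Dx^2 + (1 - 40·x - 32·x^2)·Dx^3 + (1 + 3·x - 6·x^2 - 8·x^3)·Dx^4  (order 4).
h: a_k = 0, 3, 5, 4/3, 34/3, -16/5, 752/15, …
ICs: h(0) = 0, h′(0) = 3, h′′(0) = 10, h′′′(0) = 8.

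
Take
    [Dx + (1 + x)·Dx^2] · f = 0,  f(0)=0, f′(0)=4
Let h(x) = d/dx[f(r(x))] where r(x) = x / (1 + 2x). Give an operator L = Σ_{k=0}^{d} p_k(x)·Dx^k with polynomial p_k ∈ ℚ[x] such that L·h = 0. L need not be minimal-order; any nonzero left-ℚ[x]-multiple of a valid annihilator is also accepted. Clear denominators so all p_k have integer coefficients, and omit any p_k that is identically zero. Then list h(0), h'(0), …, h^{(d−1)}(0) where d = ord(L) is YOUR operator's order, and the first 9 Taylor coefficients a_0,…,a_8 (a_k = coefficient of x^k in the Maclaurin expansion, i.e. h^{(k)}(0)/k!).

f: a_k = 0, 4, -2, 4/3, -1, 4/5, -2/3, 4/7, -1/2, …
h₀=f(r): pull back L_f along r ⇒ L₀.
Differentiate: ansatz ord ≤ ord L₀ ⇒ L.
L = (5 + 12·x) + (1 + 5·x + 6·x^2)·Dx  (order 1).
h: a_k = 4, -20, 76, -260, 844, -2660, 8236, -25220, 76684, …
ICs: h(0) = 4.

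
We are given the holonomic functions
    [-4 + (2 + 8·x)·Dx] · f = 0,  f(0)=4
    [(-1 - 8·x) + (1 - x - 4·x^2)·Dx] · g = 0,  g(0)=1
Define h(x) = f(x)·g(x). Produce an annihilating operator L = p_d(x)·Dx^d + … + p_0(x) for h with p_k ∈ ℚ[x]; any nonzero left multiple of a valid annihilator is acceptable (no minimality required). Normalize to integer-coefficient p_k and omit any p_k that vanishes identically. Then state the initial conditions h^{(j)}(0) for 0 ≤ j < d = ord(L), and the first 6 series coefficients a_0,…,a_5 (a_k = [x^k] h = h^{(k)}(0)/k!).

f: a_k = 4, 8, -8, 16, -40, 112, …
g: a_k = 1, 1, 5, 9, 29, 65, …
f·g: L₀ = L_f ⊗_s L_g, ord ≤ 1·1.
L = (3 + 10·x + 24·x^2) + (-1 - 3·x + 8·x^2 + 16·x^3)·Dx  (order 1).
h: a_k = 4, 12, 20, 84, 124, 572, …
ICs: h(0) = 4.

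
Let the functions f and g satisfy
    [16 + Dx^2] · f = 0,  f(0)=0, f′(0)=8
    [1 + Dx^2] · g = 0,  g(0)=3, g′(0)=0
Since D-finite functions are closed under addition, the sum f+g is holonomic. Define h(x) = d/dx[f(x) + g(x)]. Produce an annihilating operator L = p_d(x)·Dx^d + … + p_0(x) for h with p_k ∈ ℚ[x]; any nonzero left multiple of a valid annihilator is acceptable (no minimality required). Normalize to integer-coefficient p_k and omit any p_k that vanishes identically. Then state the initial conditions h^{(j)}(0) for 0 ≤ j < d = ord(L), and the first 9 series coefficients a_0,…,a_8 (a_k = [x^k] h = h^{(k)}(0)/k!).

L = 16 + 17·Dx^2 + Dx^4  (order 4).
h: a_k = 8, -3, -64, 1/2, 256/3, -1/40, -2048/45, 1/1680, 4096/315, …
ICs: h(0) = 8, h′(0) = -3, h′′(0) = -128, h′′′(0) = 3.

f: a_k = 0, 8, 0, -64/3, 0, 256/15, 0, -2048/315, 0, …
g: a_k = 3, 0, -3/2, 0, 1/8, 0, -1/240, 0, 1/13440, …
h₀=f+g: left-lcm gives L₀, ord ≤ 4.
Derive L from L₀ (diff closure).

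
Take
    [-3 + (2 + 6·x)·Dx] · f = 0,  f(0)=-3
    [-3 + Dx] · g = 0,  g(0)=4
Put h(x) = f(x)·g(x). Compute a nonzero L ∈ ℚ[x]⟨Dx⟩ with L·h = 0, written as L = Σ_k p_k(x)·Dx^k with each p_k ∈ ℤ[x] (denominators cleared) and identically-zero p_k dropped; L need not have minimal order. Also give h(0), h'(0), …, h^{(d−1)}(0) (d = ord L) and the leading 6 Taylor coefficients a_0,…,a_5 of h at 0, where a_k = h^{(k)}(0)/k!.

f: a_k = -3, -9/2, 27/8, -81/16, 1215/128, -5103/256, …
g: a_k = 4, 12, 18, 18, 27/2, 81/10, …
Product ⇒ symmetric product L₀, ord ≤ 1.
L = (-9 - 18·x) + (2 + 6·x)·Dx  (order 1).
h: a_k = -12, -54, -189/2, -459/4, -2673/32, -26001/320, …
ICs: h(0) = -12.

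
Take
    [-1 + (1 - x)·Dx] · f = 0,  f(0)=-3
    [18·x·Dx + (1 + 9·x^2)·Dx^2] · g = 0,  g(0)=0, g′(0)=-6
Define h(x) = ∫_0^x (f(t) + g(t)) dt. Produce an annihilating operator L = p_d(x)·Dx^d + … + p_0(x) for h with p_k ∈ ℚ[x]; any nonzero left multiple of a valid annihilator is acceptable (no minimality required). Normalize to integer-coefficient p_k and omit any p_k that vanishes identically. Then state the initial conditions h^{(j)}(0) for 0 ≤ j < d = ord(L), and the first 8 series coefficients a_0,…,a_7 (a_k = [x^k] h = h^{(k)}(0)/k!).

f: a_k = -3, -3, -3, -3, -3, -3, -3, -3, …
g: a_k = 0, -6, 0, 18, 0, -486/5, 0, 4374/7, …
L₀ := lclm(L_f,L_g); ord L₀ ≤ 1+2.
h=∫₀ˣh₀: take L = L₀·Dx.
L = (-18 + 72·x + 486·x^2)·Dx^2 + (12 - 18·x - 180·x^2 + 486·x^3)·Dx^3 + (-1 - 8·x - 72·x^3 + 81·x^4)·Dx^4  (order 4).
h: a_k = 0, -3, -9/2, -1, 15/4, -3/5, -167/10, -3/7, …
ICs: h(0) = 0, h′(0) = -3, h′′(0) = -9, h′′′(0) = -6.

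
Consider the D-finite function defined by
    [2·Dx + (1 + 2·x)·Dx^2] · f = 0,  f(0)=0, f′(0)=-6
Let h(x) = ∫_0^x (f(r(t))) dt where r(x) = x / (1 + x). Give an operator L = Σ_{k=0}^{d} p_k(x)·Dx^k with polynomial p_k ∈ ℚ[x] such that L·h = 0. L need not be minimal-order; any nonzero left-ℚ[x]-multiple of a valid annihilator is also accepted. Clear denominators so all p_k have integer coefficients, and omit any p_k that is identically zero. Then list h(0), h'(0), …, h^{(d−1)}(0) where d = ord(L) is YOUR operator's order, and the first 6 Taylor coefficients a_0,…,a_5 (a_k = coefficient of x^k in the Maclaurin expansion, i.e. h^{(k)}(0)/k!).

f: a_k = 0, -6, 6, -8, 12, -96/5, …
L₀ from L_f via x↦r, Dx↦r'^{-1}Dx.
Integrate: L := L₀·Dx.
L = (4 + 6·x)·Dx^2 + (1 + 4·x + 3·x^2)·Dx^3  (order 3).
h: a_k = 0, 0, -3, 4, -13/2, 12, …
ICs: h(0) = 0, h′(0) = 0, h′′(0) = -6.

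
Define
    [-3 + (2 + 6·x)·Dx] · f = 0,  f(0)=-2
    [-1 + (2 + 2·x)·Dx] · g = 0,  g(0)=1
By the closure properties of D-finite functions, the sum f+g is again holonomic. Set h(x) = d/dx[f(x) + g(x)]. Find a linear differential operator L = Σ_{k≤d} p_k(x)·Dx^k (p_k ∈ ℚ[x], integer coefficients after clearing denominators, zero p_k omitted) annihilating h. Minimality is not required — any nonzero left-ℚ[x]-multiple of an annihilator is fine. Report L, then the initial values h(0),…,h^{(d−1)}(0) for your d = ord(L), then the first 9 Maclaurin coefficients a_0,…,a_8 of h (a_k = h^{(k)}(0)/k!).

L = -9 + (-24 - 36·x)·Dx + (-4 - 16·x - 12·x^2)·Dx^2  (order 2).
h: a_k = -5/2, 17/4, -159/16, 805/32, -16975/256, 91791/512, -1010163/2048, 5628909/4096, -253313775/65536, …
ICs: h(0) = -5/2, h′(0) = 17/4.

f: a_k = -2, -3, 9/4, -27/8, 405/64, -1701/128, 15309/512, -72171/1024, 2814669/16384, …
g: a_k = 1, 1/2, -1/8, 1/16, -5/128, 7/256, -21/1024, 33/2048, -429/32768, …
Sum ⇒ L₀ = lclm(L_f,L_g) in ℚ(x)⟨Dx⟩.
h=h₀': d/dx-closure on L₀ ⇒ L.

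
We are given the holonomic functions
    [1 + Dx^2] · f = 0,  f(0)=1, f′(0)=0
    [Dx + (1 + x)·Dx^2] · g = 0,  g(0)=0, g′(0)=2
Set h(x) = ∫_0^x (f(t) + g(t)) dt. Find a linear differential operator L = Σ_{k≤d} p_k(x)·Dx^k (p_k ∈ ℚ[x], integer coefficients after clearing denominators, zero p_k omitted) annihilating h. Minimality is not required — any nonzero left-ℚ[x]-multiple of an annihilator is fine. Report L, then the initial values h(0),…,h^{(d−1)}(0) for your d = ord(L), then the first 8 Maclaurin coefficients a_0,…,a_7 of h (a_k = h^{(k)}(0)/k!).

L = (7 + 2·x + x^2)·Dx^2 + (3 + 5·x + 3·x^2 + x^3)·Dx^3 + (7 + 2·x + x^2)·Dx^4 + (3 + 5·x + 3·x^2 + x^3)·Dx^5  (order 5).
h: a_k = 0, 1, 1, -1/2, 1/6, -11/120, 1/15, -241/5040, …
ICs: h(0) = 0, h′(0) = 1, h′′(0) = 2, h′′′(0) = -3, h′′′′(0) = 4.

f: a_k = 1, 0, -1/2, 0, 1/24, 0, -1/720, 0, …
g: a_k = 0, 2, -1, 2/3, -1/2, 2/5, -1/3, 2/7, …
h₀=f+g: left-lcm gives L₀, ord ≤ 4.
h=∫₀ˣh₀: take L = L₀·Dx.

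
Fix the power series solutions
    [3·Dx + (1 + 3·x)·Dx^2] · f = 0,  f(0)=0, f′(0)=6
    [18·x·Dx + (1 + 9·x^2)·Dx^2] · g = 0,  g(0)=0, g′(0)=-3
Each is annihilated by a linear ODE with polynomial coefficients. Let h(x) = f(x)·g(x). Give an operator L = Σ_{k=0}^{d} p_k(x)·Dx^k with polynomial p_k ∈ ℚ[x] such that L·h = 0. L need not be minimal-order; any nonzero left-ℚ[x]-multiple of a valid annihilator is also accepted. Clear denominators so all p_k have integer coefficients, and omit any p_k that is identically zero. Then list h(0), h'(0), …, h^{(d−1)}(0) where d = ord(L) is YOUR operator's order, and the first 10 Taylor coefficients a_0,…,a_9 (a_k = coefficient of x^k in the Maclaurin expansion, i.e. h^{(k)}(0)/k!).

f: a_k = 0, 6, -9, 18, -81/2, 486/5, -243, 4374/7, -6561/4, 4374, …
g: a_k = 0, -3, 0, 9, 0, -243/5, 0, 2187/7, 0, -2187, …
L₀ := L_f ⊗_s L_g (sym. prod.), ord ≤ 4.
L = (648 + 3564·x + 19440·x^2 + 113724·x^3 + 262440·x^4 + 341172·x^5 + 236196·x^7)·Dx + (162 + 3348·x + 24948·x^2 + 117612·x^3 + 396576·x^4 + 813564·x^5 + 918540·x^6 + 236196·x^7 + 826686·x^8)·Dx^2 + (36 + 576·x + 5184·x^2 + 25272·x^3 + 87480·x^4 + 227448·x^5 + 419904·x^6 + 472392·x^7 + 236196·x^8 + 472392·x^9)·Dx^3 + (5 + 54·x + 333·x^2 + 1512·x^3 + 5346·x^4 + 14580·x^5 + 30618·x^6 + 52488·x^7 + 59049·x^8 + 39366·x^9 + 59049·x^10)·Dx^4  (order 4).
h: a_k = 0, 0, -18, 27, 0, 81/2, -2106/5, 8019/10, 0, 264627/140, …
ICs: h(0) = 0, h′(0) = 0, h′′(0) = -36, h′′′(0) = 162.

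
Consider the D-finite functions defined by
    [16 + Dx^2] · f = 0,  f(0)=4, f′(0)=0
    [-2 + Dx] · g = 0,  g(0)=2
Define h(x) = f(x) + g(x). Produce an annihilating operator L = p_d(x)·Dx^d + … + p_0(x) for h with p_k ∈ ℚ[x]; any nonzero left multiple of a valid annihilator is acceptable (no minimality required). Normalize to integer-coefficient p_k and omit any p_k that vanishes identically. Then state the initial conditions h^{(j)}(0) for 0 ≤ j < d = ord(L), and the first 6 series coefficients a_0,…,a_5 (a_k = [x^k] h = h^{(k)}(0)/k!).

f: a_k = 4, 0, -32, 0, 128/3, 0, …
g: a_k = 2, 4, 4, 8/3, 4/3, 8/15, …
L₀ := lclm(L_f,L_g); ord L₀ ≤ 2+1.
L = -32 + 16·Dx - 2·Dx^2 + Dx^3  (order 3).
h: a_k = 6, 4, -28, 8/3, 44, 8/15, …
ICs: h(0) = 6, h′(0) = 4, h′′(0) = -56.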